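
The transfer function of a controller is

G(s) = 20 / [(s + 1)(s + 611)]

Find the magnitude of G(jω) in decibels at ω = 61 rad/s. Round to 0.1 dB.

-65.5 dB

At s = jω = j61:
pole (s+1): 1 + j61 → |·| = √(1²+61²) = √3722 ≈ 61.008, ∠ = arctan(61/1) ≈ 89.06°
pole (s+611): 611 + j61 → |·| = √(611²+61²) = √377042 ≈ 614.04, ∠ = arctan(61/611) ≈ 5.70°
|G| = 20 / 37461 ≈ 0.00053389
Gain = 20 log₁₀(0.00053389) ≈ -65.45 dB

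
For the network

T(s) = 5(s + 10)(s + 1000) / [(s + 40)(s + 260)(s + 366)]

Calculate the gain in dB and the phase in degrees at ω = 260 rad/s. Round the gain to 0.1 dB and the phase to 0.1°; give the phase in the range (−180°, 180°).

-30.2 dB, -59.3°

At s = jω = j260:
zero (s+10): 10 + j260 → |·| = √(10²+260²) = √67700 ≈ 260.19, ∠ = arctan(260/10) ≈ 87.80°
zero (s+1000): 1000 + j260 → |·| = √(1000²+260²) = √1067600 ≈ 1033.2, ∠ = arctan(260/1000) ≈ 14.57°
pole (s+40): 40 + j260 → |·| = √(40²+260²) = √69200 ≈ 263.06, ∠ = arctan(260/40) ≈ 81.25°
pole (s+260): 260 + j260 → |·| = √(260²+260²) = √135200 ≈ 367.7, ∠ = arctan(260/260) ≈ 45.00°
pole (s+366): 366 + j260 → |·| = √(366²+260²) = √201556 ≈ 448.95, ∠ = arctan(260/366) ≈ 35.39°
|T| = 5 · 2.6883e+05 / 4.3426e+07 ≈ 0.030953
Gain = 20 log₁₀(0.030953) ≈ -30.19 dB
∠T = 102.37° − 161.64° = -59.27°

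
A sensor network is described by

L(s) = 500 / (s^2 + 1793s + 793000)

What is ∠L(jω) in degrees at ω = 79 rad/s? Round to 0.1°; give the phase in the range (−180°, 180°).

Substitute s = j79:
Numerator: 500 = 500 + j0
Denominator: (j79)^2 + 1793(j79) + 793000 = 786759 + j141647
|N| = √(500² + 0²) ≈ 500, ∠N ≈ 0.00°
|D| = √(786759² + 141647²) ≈ 7.9941e+05, ∠D ≈ 10.21°
∠L = 0.00° − 10.21° = -10.21°

-10.2°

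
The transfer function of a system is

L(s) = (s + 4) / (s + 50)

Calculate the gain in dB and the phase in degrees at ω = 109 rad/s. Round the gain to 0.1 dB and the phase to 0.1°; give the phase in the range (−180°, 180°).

-0.8 dB, 22.5°

At s = jω = j109:
zero (s+4): 4 + j109 → |·| = √(4²+109²) = √11897 ≈ 109.07, ∠ = arctan(109/4) ≈ 87.90°
pole (s+50): 50 + j109 → |·| = √(50²+109²) = √14381 ≈ 119.92, ∠ = arctan(109/50) ≈ 65.36°
|L| = 1 · 109.07 / 119.92 ≈ 0.90952
Gain = 20 log₁₀(0.90952) ≈ -0.82 dB
∠L = 87.90° − 65.36° = 22.54°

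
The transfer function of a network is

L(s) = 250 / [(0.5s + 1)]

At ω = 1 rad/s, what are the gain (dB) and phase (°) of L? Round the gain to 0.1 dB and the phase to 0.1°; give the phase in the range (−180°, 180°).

47.0 dB, -26.6°

At ω = 1 rad/s:
pole (1 + j1·0.5) = 1 + j0.5 → |·| ≈ 1.118, ∠ ≈ 26.57°
|L| = 250 · 1 / (1.118) ≈ 223.61
Gain = 20 log₁₀(223.61) ≈ 46.99 dB
∠L = (0°) − (26.57°) = -26.57°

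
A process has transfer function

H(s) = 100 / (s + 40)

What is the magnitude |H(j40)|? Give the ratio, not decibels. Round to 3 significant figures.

Substitute s = j40:
Numerator: 100 = 100 + j0
Denominator: (j40) + 40 = 40 + j40
|N| = √(100² + 0²) ≈ 100, ∠N ≈ 0.00°
|D| = √(40² + 40²) ≈ 56.569, ∠D ≈ 45.00°
|H| = 100 / 56.569 ≈ 1.7678

1.77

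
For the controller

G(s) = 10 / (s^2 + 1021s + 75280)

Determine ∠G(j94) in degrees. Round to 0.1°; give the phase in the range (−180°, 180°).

-55.3°

Substitute s = j94:
Numerator: 10 = 10 + j0
Denominator: (j94)^2 + 1021(j94) + 75280 = 66444 + j95974
|N| = √(10² + 0²) ≈ 10, ∠N ≈ 0.00°
|D| = √(66444² + 95974²) ≈ 1.1673e+05, ∠D ≈ 55.30°
∠G = 0.00° − 55.30° = -55.30°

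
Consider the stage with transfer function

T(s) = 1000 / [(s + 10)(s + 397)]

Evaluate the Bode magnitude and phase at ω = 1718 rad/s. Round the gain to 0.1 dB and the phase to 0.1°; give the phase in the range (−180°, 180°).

-69.6 dB, -166.7°

At s = jω = j1718:
pole (s+10): 10 + j1718 → |·| = √(10²+1718²) = √2951624 ≈ 1718, ∠ = arctan(1718/10) ≈ 89.67°
pole (s+397): 397 + j1718 → |·| = √(397²+1718²) = √3109133 ≈ 1763.3, ∠ = arctan(1718/397) ≈ 76.99°
|T| = 1000 / 3.0293e+06 ≈ 0.00033011
Gain = 20 log₁₀(0.00033011) ≈ -69.63 dB
∠T = 0.00° − 166.66° = -166.66°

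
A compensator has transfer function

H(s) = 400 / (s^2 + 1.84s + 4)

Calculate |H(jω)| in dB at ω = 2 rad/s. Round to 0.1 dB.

At s = jω = j2:
quadratic: (j2)² + 1.84·j2 + 4 = 0 + j3.68 → |·| ≈ 3.68, ∠ ≈ 90.00°
|H| = 400 / 3.68 ≈ 108.7
Gain = 20 log₁₀(108.7) ≈ 40.72 dB

40.7 dB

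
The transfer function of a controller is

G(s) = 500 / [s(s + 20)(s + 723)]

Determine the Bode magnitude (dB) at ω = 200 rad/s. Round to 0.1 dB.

-95.6 dB

At s = jω = j200:
pole (s+20): 20 + j200 → |·| = √(20²+200²) = √40400 ≈ 201, ∠ = arctan(200/20) ≈ 84.29°
pole (s+723): 723 + j200 → |·| = √(723²+200²) = √562729 ≈ 750.15, ∠ = arctan(200/723) ≈ 15.46°
pole at origin: |s| = 200, ∠ = 90.00° (in denominator)
|G| = 500 / 3.0156e+07 ≈ 1.658e-05
Gain = 20 log₁₀(1.658e-05) ≈ -95.61 dB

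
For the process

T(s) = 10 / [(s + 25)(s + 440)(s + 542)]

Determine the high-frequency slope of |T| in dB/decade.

Each pole contributes −20 dB/decade at high frequency; each zero contributes +20 dB/decade.
Net: 0 zero(s) − 3 pole(s) → -60 dB/decade.

-60 dB/decade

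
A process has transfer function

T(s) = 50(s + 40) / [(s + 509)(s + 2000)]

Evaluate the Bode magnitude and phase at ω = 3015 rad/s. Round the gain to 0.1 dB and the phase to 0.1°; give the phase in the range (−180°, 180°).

At s = jω = j3015:
zero (s+40): 40 + j3015 → |·| = √(40²+3015²) = √9091825 ≈ 3015.3, ∠ = arctan(3015/40) ≈ 89.24°
pole (s+509): 509 + j3015 → |·| = √(509²+3015²) = √9349306 ≈ 3057.7, ∠ = arctan(3015/509) ≈ 80.42°
pole (s+2000): 2000 + j3015 → |·| = √(2000²+3015²) = √13090225 ≈ 3618, ∠ = arctan(3015/2000) ≈ 56.44°
|T| = 50 · 3015.3 / 1.1063e+07 ≈ 0.013628
Gain = 20 log₁₀(0.013628) ≈ -37.31 dB
∠T = 89.24° − 136.86° = -47.62°

-37.3 dB, -47.6°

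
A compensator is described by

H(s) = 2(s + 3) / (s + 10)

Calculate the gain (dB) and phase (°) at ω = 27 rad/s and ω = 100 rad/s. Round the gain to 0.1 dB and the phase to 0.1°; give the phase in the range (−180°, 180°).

ω = 27: 5.5 dB, 14.0°; ω = 100: 6.0 dB, 4.0°

At s = jω = j27:
zero (s+3): 3 + j27 → |·| = √(3²+27²) = √738 ≈ 27.166, ∠ = arctan(27/3) ≈ 83.66°
pole (s+10): 10 + j27 → |·| = √(10²+27²) = √829 ≈ 28.792, ∠ = arctan(27/10) ≈ 69.68°
|H| = 2 · 27.166 / 28.792 ≈ 1.8871
Gain = 20 log₁₀(1.8871) ≈ 5.52 dB
∠H = 83.66° − 69.68° = 13.98°

At s = jω = j100:
zero (s+3): 3 + j100 → |·| = √(3²+100²) = √10009 ≈ 100.04, ∠ = arctan(100/3) ≈ 88.28°
pole (s+10): 10 + j100 → |·| = √(10²+100²) = √10100 ≈ 100.5, ∠ = arctan(100/10) ≈ 84.29°
|H| = 2 · 100.04 / 100.5 ≈ 1.9908
Gain = 20 log₁₀(1.9908) ≈ 5.98 dB
∠H = 88.28° − 84.29° = 3.99°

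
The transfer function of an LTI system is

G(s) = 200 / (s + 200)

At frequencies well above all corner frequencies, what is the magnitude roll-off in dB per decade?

Each pole contributes −20 dB/decade at high frequency; each zero contributes +20 dB/decade.
Net: 0 zero(s) − 1 pole(s) → -20 dB/decade.

-20 dB/decade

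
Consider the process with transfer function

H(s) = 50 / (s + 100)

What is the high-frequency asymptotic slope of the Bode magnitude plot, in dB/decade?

Each pole contributes −20 dB/decade at high frequency; each zero contributes +20 dB/decade.
Net: 0 zero(s) − 1 pole(s) → -20 dB/decade.

-20 dB/decade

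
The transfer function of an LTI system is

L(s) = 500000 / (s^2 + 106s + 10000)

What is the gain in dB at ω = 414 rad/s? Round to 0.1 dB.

9.5 dB

At s = jω = j414:
quadratic: (j414)² + 106·j414 + 10000 = -161396 + j43884 → |·| ≈ 1.6726e+05, ∠ ≈ 164.79°
|L| = 500000 / 1.6726e+05 ≈ 2.9894
Gain = 20 log₁₀(2.9894) ≈ 9.51 dB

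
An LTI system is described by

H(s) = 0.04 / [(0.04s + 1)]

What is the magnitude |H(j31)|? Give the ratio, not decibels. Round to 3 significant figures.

At ω = 31 rad/s:
pole (1 + j31·0.04) = 1 + j1.24 → |·| ≈ 1.593, ∠ ≈ 51.12°
|H| = 0.04 · 1 / (1.593) ≈ 0.02511

0.0251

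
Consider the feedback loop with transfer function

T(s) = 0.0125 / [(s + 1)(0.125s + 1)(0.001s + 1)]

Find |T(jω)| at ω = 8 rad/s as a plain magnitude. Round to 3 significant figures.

At ω = 8 rad/s:
pole (1 + j8·1) = 1 + j8 → |·| ≈ 8.0623, ∠ ≈ 82.87°
pole (1 + j8·0.125) = 1 + j1 → |·| ≈ 1.4142, ∠ ≈ 45.00°
pole (1 + j8·0.001) = 1 + j0.008 → |·| ≈ 1, ∠ ≈ 0.46°
|T| = 0.0125 · 1 / (8.0623 · 1.4142 · 1) ≈ 0.0010963

0.00110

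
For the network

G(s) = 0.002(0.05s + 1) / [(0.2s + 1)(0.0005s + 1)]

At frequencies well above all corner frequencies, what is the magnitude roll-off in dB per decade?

Each pole contributes −20 dB/decade at high frequency; each zero contributes +20 dB/decade.
Net: 1 zero(s) − 2 pole(s) → -20 dB/decade.

-20 dB/decade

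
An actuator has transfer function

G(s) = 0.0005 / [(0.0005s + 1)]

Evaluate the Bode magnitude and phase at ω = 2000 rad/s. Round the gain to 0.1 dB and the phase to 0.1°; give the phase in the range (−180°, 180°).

-69.0 dB, -45.0°

At ω = 2000 rad/s:
pole (1 + j2000·0.0005) = 1 + j1 → |·| ≈ 1.4142, ∠ ≈ 45.00°
|G| = 0.0005 · 1 / (1.4142) ≈ 0.00035356
Gain = 20 log₁₀(0.00035356) ≈ -69.03 dB
∠G = (0°) − (45.00°) = -45.00°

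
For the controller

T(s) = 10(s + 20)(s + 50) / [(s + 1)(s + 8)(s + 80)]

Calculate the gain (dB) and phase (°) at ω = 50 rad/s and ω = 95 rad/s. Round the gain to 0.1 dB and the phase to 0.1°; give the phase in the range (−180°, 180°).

ω = 50: -16.0 dB, -88.6°; ω = 95: -20.7 dB, -84.1°

At s = jω = j50:
zero (s+20): 20 + j50 → |·| = √(20²+50²) = √2900 ≈ 53.852, ∠ = arctan(50/20) ≈ 68.20°
zero (s+50): 50 + j50 → |·| = √(50²+50²) = √5000 ≈ 70.711, ∠ = arctan(50/50) ≈ 45.00°
pole (s+1): 1 + j50 → |·| = √(1²+50²) = √2501 ≈ 50.01, ∠ = arctan(50/1) ≈ 88.85°
pole (s+8): 8 + j50 → |·| = √(8²+50²) = √2564 ≈ 50.636, ∠ = arctan(50/8) ≈ 80.91°
pole (s+80): 80 + j50 → |·| = √(80²+50²) = √8900 ≈ 94.34, ∠ = arctan(50/80) ≈ 32.01°
|T| = 10 · 3807.9 / 2.389e+05 ≈ 0.15939
Gain = 20 log₁₀(0.15939) ≈ -15.95 dB
∠T = 113.20° − 201.77° = -88.57°

At s = jω = j95:
zero (s+20): 20 + j95 → |·| = √(20²+95²) = √9425 ≈ 97.082, ∠ = arctan(95/20) ≈ 78.11°
zero (s+50): 50 + j95 → |·| = √(50²+95²) = √11525 ≈ 107.35, ∠ = arctan(95/50) ≈ 62.24°
pole (s+1): 1 + j95 → |·| = √(1²+95²) = √9026 ≈ 95.005, ∠ = arctan(95/1) ≈ 89.40°
pole (s+8): 8 + j95 → |·| = √(8²+95²) = √9089 ≈ 95.336, ∠ = arctan(95/8) ≈ 85.19°
pole (s+80): 80 + j95 → |·| = √(80²+95²) = √15425 ≈ 124.2, ∠ = arctan(95/80) ≈ 49.90°
|T| = 10 · 10422 / 1.1249e+06 ≈ 0.092648
Gain = 20 log₁₀(0.092648) ≈ -20.66 dB
∠T = 140.35° − 224.49° = -84.14°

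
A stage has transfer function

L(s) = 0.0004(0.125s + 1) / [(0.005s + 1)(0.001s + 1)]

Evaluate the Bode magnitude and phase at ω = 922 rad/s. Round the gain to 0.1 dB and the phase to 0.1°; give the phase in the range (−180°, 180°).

-42.9 dB, -30.9°

At ω = 922 rad/s:
zero (1 + j922·0.125) = 1 + j115.25 → |·| ≈ 115.25, ∠ ≈ 89.50°
pole (1 + j922·0.005) = 1 + j4.61 → |·| ≈ 4.7172, ∠ ≈ 77.76°
pole (1 + j922·0.001) = 1 + j0.922 → |·| ≈ 1.3602, ∠ ≈ 42.68°
|L| = 0.0004 · 115.25 / (4.7172 · 1.3602) ≈ 0.0071848
Gain = 20 log₁₀(0.0071848) ≈ -42.87 dB
∠L = (89.50°) − (77.76° + 42.68°) = -30.94°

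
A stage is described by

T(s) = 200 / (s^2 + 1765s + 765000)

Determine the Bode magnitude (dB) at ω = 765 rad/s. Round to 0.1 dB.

Substitute s = j765:
Numerator: 200 = 200 + j0
Denominator: (j765)^2 + 1765(j765) + 765000 = 179775 + j1350225
|N| = √(200² + 0²) ≈ 200, ∠N ≈ 0.00°
|D| = √(179775² + 1350225²) ≈ 1.3621e+06, ∠D ≈ 82.42°
|T| = 200 / 1.3621e+06 ≈ 0.00014683
Gain = 20 log₁₀(0.00014683) ≈ -76.66 dB

-76.7 dB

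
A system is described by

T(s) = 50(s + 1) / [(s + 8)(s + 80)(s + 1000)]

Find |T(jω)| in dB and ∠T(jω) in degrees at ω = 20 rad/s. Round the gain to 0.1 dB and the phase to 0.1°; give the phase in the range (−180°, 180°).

-65.0 dB, 3.8°

At s = jω = j20:
zero (s+1): 1 + j20 → |·| = √(1²+20²) = √401 ≈ 20.025, ∠ = arctan(20/1) ≈ 87.14°
pole (s+8): 8 + j20 → |·| = √(8²+20²) = √464 ≈ 21.541, ∠ = arctan(20/8) ≈ 68.20°
pole (s+80): 80 + j20 → |·| = √(80²+20²) = √6800 ≈ 82.462, ∠ = arctan(20/80) ≈ 14.04°
pole (s+1000): 1000 + j20 → |·| = √(1000²+20²) = √1000400 ≈ 1000.2, ∠ = arctan(20/1000) ≈ 1.15°
|T| = 50 · 20.025 / 1.7767e+06 ≈ 0.00056354
Gain = 20 log₁₀(0.00056354) ≈ -64.98 dB
∠T = 87.14° − 83.39° = 3.75°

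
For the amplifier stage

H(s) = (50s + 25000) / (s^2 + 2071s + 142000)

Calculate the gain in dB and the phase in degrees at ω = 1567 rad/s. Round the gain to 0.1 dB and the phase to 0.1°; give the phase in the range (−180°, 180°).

-33.7 dB, -53.2°

Substitute s = j1567:
Numerator: 50(j1567) + 25000 = 25000 + j78350
Denominator: (j1567)^2 + 2071(j1567) + 142000 = -2313489 + j3245257
|N| = √(25000² + 78350²) ≈ 82242, ∠N ≈ 72.30°
|D| = √(2313489² + 3245257²) ≈ 3.9855e+06, ∠D ≈ 125.48°
|H| = 82242 / 3.9855e+06 ≈ 0.020635
Gain = 20 log₁₀(0.020635) ≈ -33.71 dB
∠H = 72.30° − 125.48° = -53.18°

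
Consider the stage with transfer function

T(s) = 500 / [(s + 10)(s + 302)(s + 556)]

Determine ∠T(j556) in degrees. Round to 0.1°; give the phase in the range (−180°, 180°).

At s = jω = j556:
pole (s+10): 10 + j556 → |·| = √(10²+556²) = √309236 ≈ 556.09, ∠ = arctan(556/10) ≈ 88.97°
pole (s+302): 302 + j556 → |·| = √(302²+556²) = √400340 ≈ 632.72, ∠ = arctan(556/302) ≈ 61.49°
pole (s+556): 556 + j556 → |·| = √(556²+556²) = √618272 ≈ 786.3, ∠ = arctan(556/556) ≈ 45.00°
∠T = 0.00° − 195.46° = -195.46° ≡ 164.54° (principal value)

164.5°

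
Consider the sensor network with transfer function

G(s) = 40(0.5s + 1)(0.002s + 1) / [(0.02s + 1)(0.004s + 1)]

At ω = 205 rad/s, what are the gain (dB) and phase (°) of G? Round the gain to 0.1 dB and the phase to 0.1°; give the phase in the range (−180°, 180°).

58.2 dB, -3.9°

At ω = 205 rad/s:
zero (1 + j205·0.5) = 1 + j102.5 → |·| ≈ 102.5, ∠ ≈ 89.44°
zero (1 + j205·0.002) = 1 + j0.41 → |·| ≈ 1.0808, ∠ ≈ 22.29°
pole (1 + j205·0.02) = 1 + j4.1 → |·| ≈ 4.2202, ∠ ≈ 76.29°
pole (1 + j205·0.004) = 1 + j0.82 → |·| ≈ 1.2932, ∠ ≈ 39.35°
|G| = 40 · 102.5 · 1.0808 / (4.2202 · 1.2932) ≈ 811.95
Gain = 20 log₁₀(811.95) ≈ 58.19 dB
∠G = (89.44° + 22.29°) − (76.29° + 39.35°) = -3.91°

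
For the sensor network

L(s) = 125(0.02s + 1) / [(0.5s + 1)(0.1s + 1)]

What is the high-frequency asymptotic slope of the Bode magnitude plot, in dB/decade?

Each pole contributes −20 dB/decade at high frequency; each zero contributes +20 dB/decade.
Net: 1 zero(s) − 2 pole(s) → -20 dB/decade.

-20 dB/decade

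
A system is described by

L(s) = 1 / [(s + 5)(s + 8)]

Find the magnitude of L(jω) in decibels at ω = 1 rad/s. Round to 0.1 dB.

-32.3 dB

At s = jω = j1:
pole (s+5): 5 + j1 → |·| = √(5²+1²) = √26 ≈ 5.099, ∠ = arctan(1/5) ≈ 11.31°
pole (s+8): 8 + j1 → |·| = √(8²+1²) = √65 ≈ 8.0623, ∠ = arctan(1/8) ≈ 7.13°
|L| = 1 / 41.11 ≈ 0.024325
Gain = 20 log₁₀(0.024325) ≈ -32.28 dB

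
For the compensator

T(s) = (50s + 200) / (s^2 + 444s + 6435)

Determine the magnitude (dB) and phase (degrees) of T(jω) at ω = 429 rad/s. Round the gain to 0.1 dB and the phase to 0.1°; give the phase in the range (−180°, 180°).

Substitute s = j429:
Numerator: 50(j429) + 200 = 200 + j21450
Denominator: (j429)^2 + 444(j429) + 6435 = -177606 + j190476
|N| = √(200² + 21450²) ≈ 21451, ∠N ≈ 89.47°
|D| = √(177606² + 190476²) ≈ 2.6043e+05, ∠D ≈ 133.00°
|T| = 21451 / 2.6043e+05 ≈ 0.082368
Gain = 20 log₁₀(0.082368) ≈ -21.68 dB
∠T = 89.47° − 133.00° = -43.53°

-21.7 dB, -43.5°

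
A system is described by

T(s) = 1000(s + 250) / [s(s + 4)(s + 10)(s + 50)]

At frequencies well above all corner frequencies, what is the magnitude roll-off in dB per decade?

-60 dB/decade

Each pole contributes −20 dB/decade at high frequency; each zero contributes +20 dB/decade.
Net: 1 zero(s) − 4 pole(s) → -60 dB/decade.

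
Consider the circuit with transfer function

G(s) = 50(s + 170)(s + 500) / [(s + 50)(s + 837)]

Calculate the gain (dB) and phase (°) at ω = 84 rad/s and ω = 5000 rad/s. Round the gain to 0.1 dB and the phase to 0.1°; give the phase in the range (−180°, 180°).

ω = 84: 35.3 dB, -29.1°; ω = 5000: 33.9 dB, 2.4°

At s = jω = j84:
zero (s+170): 170 + j84 → |·| = √(170²+84²) = √35956 ≈ 189.62, ∠ = arctan(84/170) ≈ 26.29°
zero (s+500): 500 + j84 → |·| = √(500²+84²) = √257056 ≈ 507.01, ∠ = arctan(84/500) ≈ 9.54°
pole (s+50): 50 + j84 → |·| = √(50²+84²) = √9556 ≈ 97.755, ∠ = arctan(84/50) ≈ 59.24°
pole (s+837): 837 + j84 → |·| = √(837²+84²) = √707625 ≈ 841.2, ∠ = arctan(84/837) ≈ 5.73°
|G| = 50 · 96139 / 82232 ≈ 58.456
Gain = 20 log₁₀(58.456) ≈ 35.34 dB
∠G = 35.83° − 64.97° = -29.14°

At s = jω = j5000:
zero (s+170): 170 + j5000 → |·| = √(170²+5000²) = √25028900 ≈ 5002.9, ∠ = arctan(5000/170) ≈ 88.05°
zero (s+500): 500 + j5000 → |·| = √(500²+5000²) = √25250000 ≈ 5024.9, ∠ = arctan(5000/500) ≈ 84.29°
pole (s+50): 50 + j5000 → |·| = √(50²+5000²) = √25002500 ≈ 5000.2, ∠ = arctan(5000/50) ≈ 89.43°
pole (s+837): 837 + j5000 → |·| = √(837²+5000²) = √25700569 ≈ 5069.6, ∠ = arctan(5000/837) ≈ 80.50°
|G| = 50 · 2.5139e+07 / 2.5349e+07 ≈ 49.586
Gain = 20 log₁₀(49.586) ≈ 33.91 dB
∠G = 172.34° − 169.93° = 2.41°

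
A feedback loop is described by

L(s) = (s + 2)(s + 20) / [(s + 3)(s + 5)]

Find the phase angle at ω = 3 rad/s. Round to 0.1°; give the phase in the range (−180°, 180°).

At s = jω = j3:
zero (s+2): 2 + j3 → |·| = √(2²+3²) = √13 ≈ 3.6056, ∠ = arctan(3/2) ≈ 56.31°
zero (s+20): 20 + j3 → |·| = √(20²+3²) = √409 ≈ 20.224, ∠ = arctan(3/20) ≈ 8.53°
pole (s+3): 3 + j3 → |·| = √(3²+3²) = √18 ≈ 4.2426, ∠ = arctan(3/3) ≈ 45.00°
pole (s+5): 5 + j3 → |·| = √(5²+3²) = √34 ≈ 5.831, ∠ = arctan(3/5) ≈ 30.96°
∠L = 64.84° − 75.96° = -11.12°

-11.1°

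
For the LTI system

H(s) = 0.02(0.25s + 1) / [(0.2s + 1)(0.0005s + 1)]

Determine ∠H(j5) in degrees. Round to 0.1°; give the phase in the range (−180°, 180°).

6.2°

At ω = 5 rad/s:
zero (1 + j5·0.25) = 1 + j1.25 → |·| ≈ 1.6008, ∠ ≈ 51.34°
pole (1 + j5·0.2) = 1 + j1 → |·| ≈ 1.4142, ∠ ≈ 45.00°
pole (1 + j5·0.0005) = 1 + j0.0025 → |·| ≈ 1, ∠ ≈ 0.14°
∠H = (51.34°) − (45.00° + 0.14°) = 6.20°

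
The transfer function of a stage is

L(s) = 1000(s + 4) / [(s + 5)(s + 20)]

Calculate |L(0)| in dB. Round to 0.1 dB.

L(0) = 1000·4 / (5·20) = 40
20 log₁₀(40) ≈ 32.04 dB

32.0 dB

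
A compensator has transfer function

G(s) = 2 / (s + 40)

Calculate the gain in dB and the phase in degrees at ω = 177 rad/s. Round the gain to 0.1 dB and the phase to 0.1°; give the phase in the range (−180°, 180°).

-39.2 dB, -77.3°

At s = jω = j177:
pole (s+40): 40 + j177 → |·| = √(40²+177²) = √32929 ≈ 181.46, ∠ = arctan(177/40) ≈ 77.27°
|G| = 2 / 181.46 ≈ 0.011022
Gain = 20 log₁₀(0.011022) ≈ -39.15 dB
∠G = 0.00° − 77.27° = -77.27°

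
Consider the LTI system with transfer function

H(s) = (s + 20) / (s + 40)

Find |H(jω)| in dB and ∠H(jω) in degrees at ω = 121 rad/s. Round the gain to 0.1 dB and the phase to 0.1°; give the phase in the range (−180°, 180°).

-0.3 dB, 8.9°

Substitute s = j121:
Numerator: (j121) + 20 = 20 + j121
Denominator: (j121) + 40 = 40 + j121
|N| = √(20² + 121²) ≈ 122.64, ∠N ≈ 80.61°
|D| = √(40² + 121²) ≈ 127.44, ∠D ≈ 71.71°
|H| = 122.64 / 127.44 ≈ 0.96234
Gain = 20 log₁₀(0.96234) ≈ -0.33 dB
∠H = 80.61° − 71.71° = 8.90°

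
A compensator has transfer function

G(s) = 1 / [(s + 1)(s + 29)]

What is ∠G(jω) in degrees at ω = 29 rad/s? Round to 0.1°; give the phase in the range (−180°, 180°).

-133.0°

At s = jω = j29:
pole (s+1): 1 + j29 → |·| = √(1²+29²) = √842 ≈ 29.017, ∠ = arctan(29/1) ≈ 88.03°
pole (s+29): 29 + j29 → |·| = √(29²+29²) = √1682 ≈ 41.012, ∠ = arctan(29/29) ≈ 45.00°
∠G = 0.00° − 133.03° = -133.03°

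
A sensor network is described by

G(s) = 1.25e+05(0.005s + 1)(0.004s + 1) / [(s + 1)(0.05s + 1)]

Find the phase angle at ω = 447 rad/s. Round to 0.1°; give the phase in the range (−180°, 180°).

At ω = 447 rad/s:
zero (1 + j447·0.005) = 1 + j2.235 → |·| ≈ 2.4485, ∠ ≈ 65.89°
zero (1 + j447·0.004) = 1 + j1.788 → |·| ≈ 2.0486, ∠ ≈ 60.78°
pole (1 + j447·1) = 1 + j447 → |·| ≈ 447, ∠ ≈ 89.87°
pole (1 + j447·0.05) = 1 + j22.35 → |·| ≈ 22.372, ∠ ≈ 87.44°
∠G = (65.89° + 60.78°) − (89.87° + 87.44°) = -50.64°

-50.6°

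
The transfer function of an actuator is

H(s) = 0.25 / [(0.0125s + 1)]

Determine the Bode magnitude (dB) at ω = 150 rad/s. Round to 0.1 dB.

At ω = 150 rad/s:
pole (1 + j150·0.0125) = 1 + j1.875 → |·| ≈ 2.125, ∠ ≈ 61.93°
|H| = 0.25 · 1 / (2.125) ≈ 0.11765
Gain = 20 log₁₀(0.11765) ≈ -18.59 dB

-18.6 dB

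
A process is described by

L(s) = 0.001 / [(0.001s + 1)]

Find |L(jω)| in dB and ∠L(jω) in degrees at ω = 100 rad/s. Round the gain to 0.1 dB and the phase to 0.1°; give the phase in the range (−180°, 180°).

At ω = 100 rad/s:
pole (1 + j100·0.001) = 1 + j0.1 → |·| ≈ 1.005, ∠ ≈ 5.71°
|L| = 0.001 · 1 / (1.005) ≈ 0.00099502
Gain = 20 log₁₀(0.00099502) ≈ -60.04 dB
∠L = (0°) − (5.71°) = -5.71°

-60.0 dB, -5.7°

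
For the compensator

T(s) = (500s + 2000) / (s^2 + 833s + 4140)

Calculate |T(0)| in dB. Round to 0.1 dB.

-6.3 dB

T(0) = 2000 / 4140 ≈ 0.48309
20 log₁₀(0.48309) ≈ -6.32 dB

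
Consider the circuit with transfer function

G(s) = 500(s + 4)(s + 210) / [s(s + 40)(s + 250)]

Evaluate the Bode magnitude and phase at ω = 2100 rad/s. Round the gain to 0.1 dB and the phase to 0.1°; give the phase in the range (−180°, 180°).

At s = jω = j2100:
zero (s+4): 4 + j2100 → |·| = √(4²+2100²) = √4410016 ≈ 2100, ∠ = arctan(2100/4) ≈ 89.89°
zero (s+210): 210 + j2100 → |·| = √(210²+2100²) = √4454100 ≈ 2110.5, ∠ = arctan(2100/210) ≈ 84.29°
pole (s+40): 40 + j2100 → |·| = √(40²+2100²) = √4411600 ≈ 2100.4, ∠ = arctan(2100/40) ≈ 88.91°
pole (s+250): 250 + j2100 → |·| = √(250²+2100²) = √4472500 ≈ 2114.8, ∠ = arctan(2100/250) ≈ 83.21°
pole at origin: |s| = 2100, ∠ = 90.00° (in denominator)
|G| = 500 · 4.432e+06 / 9.328e+09 ≈ 0.23756
Gain = 20 log₁₀(0.23756) ≈ -12.48 dB
∠G = 174.18° − 262.12° = -87.94°

-12.5 dB, -87.9°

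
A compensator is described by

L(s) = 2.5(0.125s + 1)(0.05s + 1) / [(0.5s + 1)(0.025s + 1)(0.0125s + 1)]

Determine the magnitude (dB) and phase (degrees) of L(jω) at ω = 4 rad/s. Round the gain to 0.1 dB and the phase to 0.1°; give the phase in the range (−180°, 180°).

2.1 dB, -34.1°

At ω = 4 rad/s:
zero (1 + j4·0.125) = 1 + j0.5 → |·| ≈ 1.118, ∠ ≈ 26.57°
zero (1 + j4·0.05) = 1 + j0.2 → |·| ≈ 1.0198, ∠ ≈ 11.31°
pole (1 + j4·0.5) = 1 + j2 → |·| ≈ 2.2361, ∠ ≈ 63.43°
pole (1 + j4·0.025) = 1 + j0.1 → |·| ≈ 1.005, ∠ ≈ 5.71°
pole (1 + j4·0.0125) = 1 + j0.05 → |·| ≈ 1.0012, ∠ ≈ 2.86°
|L| = 2.5 · 1.118 · 1.0198 / (2.2361 · 1.005 · 1.0012) ≈ 1.2668
Gain = 20 log₁₀(1.2668) ≈ 2.05 dB
∠L = (26.57° + 11.31°) − (63.43° + 5.71° + 2.86°) = -34.12°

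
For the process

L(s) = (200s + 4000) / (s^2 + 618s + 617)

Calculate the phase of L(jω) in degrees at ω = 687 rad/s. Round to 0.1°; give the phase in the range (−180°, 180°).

Substitute s = j687:
Numerator: 200(j687) + 4000 = 4000 + j137400
Denominator: (j687)^2 + 618(j687) + 617 = -471352 + j424566
|N| = √(4000² + 137400²) ≈ 1.3746e+05, ∠N ≈ 88.33°
|D| = √(471352² + 424566²) ≈ 6.3437e+05, ∠D ≈ 137.99°
∠L = 88.33° − 137.99° = -49.66°

-49.7°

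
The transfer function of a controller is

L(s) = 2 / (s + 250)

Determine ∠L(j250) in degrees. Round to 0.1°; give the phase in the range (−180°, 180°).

Substitute s = j250:
Numerator: 2 = 2 + j0
Denominator: (j250) + 250 = 250 + j250
|N| = √(2² + 0²) ≈ 2, ∠N ≈ 0.00°
|D| = √(250² + 250²) ≈ 353.55, ∠D ≈ 45.00°
∠L = 0.00° − 45.00° = -45.00°

-45.0°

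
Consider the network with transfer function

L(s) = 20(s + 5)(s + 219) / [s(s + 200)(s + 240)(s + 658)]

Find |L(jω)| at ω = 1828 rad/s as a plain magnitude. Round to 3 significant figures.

5.59e-06

At s = jω = j1828:
zero (s+5): 5 + j1828 → |·| = √(5²+1828²) = √3341609 ≈ 1828, ∠ = arctan(1828/5) ≈ 89.84°
zero (s+219): 219 + j1828 → |·| = √(219²+1828²) = √3389545 ≈ 1841.1, ∠ = arctan(1828/219) ≈ 83.17°
pole (s+200): 200 + j1828 → |·| = √(200²+1828²) = √3381584 ≈ 1838.9, ∠ = arctan(1828/200) ≈ 83.76°
pole (s+240): 240 + j1828 → |·| = √(240²+1828²) = √3399184 ≈ 1843.7, ∠ = arctan(1828/240) ≈ 82.52°
pole (s+658): 658 + j1828 → |·| = √(658²+1828²) = √3774548 ≈ 1942.8, ∠ = arctan(1828/658) ≈ 70.20°
pole at origin: |s| = 1828, ∠ = 90.00° (in denominator)
|L| = 20 · 3.3655e+06 / 1.2041e+13 ≈ 5.5901e-06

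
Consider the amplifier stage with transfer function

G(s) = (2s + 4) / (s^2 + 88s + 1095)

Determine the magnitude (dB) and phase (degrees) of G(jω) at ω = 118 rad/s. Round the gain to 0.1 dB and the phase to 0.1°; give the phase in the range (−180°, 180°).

-36.9 dB, -52.0°

Substitute s = j118:
Numerator: 2(j118) + 4 = 4 + j236
Denominator: (j118)^2 + 88(j118) + 1095 = -12829 + j10384
|N| = √(4² + 236²) ≈ 236.03, ∠N ≈ 89.03°
|D| = √(12829² + 10384²) ≈ 16505, ∠D ≈ 141.01°
|G| = 236.03 / 16505 ≈ 0.014301
Gain = 20 log₁₀(0.014301) ≈ -36.89 dB
∠G = 89.03° − 141.01° = -51.98°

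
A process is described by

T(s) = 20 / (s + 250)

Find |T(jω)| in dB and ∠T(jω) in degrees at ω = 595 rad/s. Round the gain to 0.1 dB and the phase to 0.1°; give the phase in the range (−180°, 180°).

-30.2 dB, -67.2°

At s = jω = j595:
pole (s+250): 250 + j595 → |·| = √(250²+595²) = √416525 ≈ 645.39, ∠ = arctan(595/250) ≈ 67.21°
|T| = 20 / 645.39 ≈ 0.030989
Gain = 20 log₁₀(0.030989) ≈ -30.18 dB
∠T = 0.00° − 67.21° = -67.21°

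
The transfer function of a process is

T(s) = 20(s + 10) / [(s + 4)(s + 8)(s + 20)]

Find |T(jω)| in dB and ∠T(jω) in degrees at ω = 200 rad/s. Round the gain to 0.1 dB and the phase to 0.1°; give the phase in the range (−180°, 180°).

At s = jω = j200:
zero (s+10): 10 + j200 → |·| = √(10²+200²) = √40100 ≈ 200.25, ∠ = arctan(200/10) ≈ 87.14°
pole (s+4): 4 + j200 → |·| = √(4²+200²) = √40016 ≈ 200.04, ∠ = arctan(200/4) ≈ 88.85°
pole (s+8): 8 + j200 → |·| = √(8²+200²) = √40064 ≈ 200.16, ∠ = arctan(200/8) ≈ 87.71°
pole (s+20): 20 + j200 → |·| = √(20²+200²) = √40400 ≈ 201, ∠ = arctan(200/20) ≈ 84.29°
|T| = 20 · 200.25 / 8.048e+06 ≈ 0.00049764
Gain = 20 log₁₀(0.00049764) ≈ -66.06 dB
∠T = 87.14° − 260.85° = -173.71°

-66.1 dB, -173.7°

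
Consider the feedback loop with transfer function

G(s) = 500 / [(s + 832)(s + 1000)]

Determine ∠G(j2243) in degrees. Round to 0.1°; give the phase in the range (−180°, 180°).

At s = jω = j2243:
pole (s+832): 832 + j2243 → |·| = √(832²+2243²) = √5723273 ≈ 2392.3, ∠ = arctan(2243/832) ≈ 69.65°
pole (s+1000): 1000 + j2243 → |·| = √(1000²+2243²) = √6031049 ≈ 2455.8, ∠ = arctan(2243/1000) ≈ 65.97°
∠G = 0.00° − 135.62° = -135.62°

-135.6°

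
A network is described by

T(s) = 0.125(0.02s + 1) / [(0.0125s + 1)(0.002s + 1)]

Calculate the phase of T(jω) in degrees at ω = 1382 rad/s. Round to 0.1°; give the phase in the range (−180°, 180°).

At ω = 1382 rad/s:
zero (1 + j1382·0.02) = 1 + j27.64 → |·| ≈ 27.658, ∠ ≈ 87.93°
pole (1 + j1382·0.0125) = 1 + j17.275 → |·| ≈ 17.304, ∠ ≈ 86.69°
pole (1 + j1382·0.002) = 1 + j2.764 → |·| ≈ 2.9393, ∠ ≈ 70.11°
∠T = (87.93°) − (86.69° + 70.11°) = -68.87°

-68.9°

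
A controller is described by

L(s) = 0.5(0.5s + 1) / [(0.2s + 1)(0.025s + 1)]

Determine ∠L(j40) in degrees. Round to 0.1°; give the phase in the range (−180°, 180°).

At ω = 40 rad/s:
zero (1 + j40·0.5) = 1 + j20 → |·| ≈ 20.025, ∠ ≈ 87.14°
pole (1 + j40·0.2) = 1 + j8 → |·| ≈ 8.0623, ∠ ≈ 82.87°
pole (1 + j40·0.025) = 1 + j1 → |·| ≈ 1.4142, ∠ ≈ 45.00°
∠L = (87.14°) − (82.87° + 45.00°) = -40.73°

-40.7°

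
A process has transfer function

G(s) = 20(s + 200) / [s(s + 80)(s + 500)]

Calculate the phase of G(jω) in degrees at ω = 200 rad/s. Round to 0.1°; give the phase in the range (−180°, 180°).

At s = jω = j200:
zero (s+200): 200 + j200 → |·| = √(200²+200²) = √80000 ≈ 282.84, ∠ = arctan(200/200) ≈ 45.00°
pole (s+80): 80 + j200 → |·| = √(80²+200²) = √46400 ≈ 215.41, ∠ = arctan(200/80) ≈ 68.20°
pole (s+500): 500 + j200 → |·| = √(500²+200²) = √290000 ≈ 538.52, ∠ = arctan(200/500) ≈ 21.80°
pole at origin: |s| = 200, ∠ = 90.00° (in denominator)
∠G = 45.00° − 180.00° = -135.00°

-135.0°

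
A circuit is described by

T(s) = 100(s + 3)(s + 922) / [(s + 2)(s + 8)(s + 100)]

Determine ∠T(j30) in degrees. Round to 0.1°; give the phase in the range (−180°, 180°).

At s = jω = j30:
zero (s+3): 3 + j30 → |·| = √(3²+30²) = √909 ≈ 30.15, ∠ = arctan(30/3) ≈ 84.29°
zero (s+922): 922 + j30 → |·| = √(922²+30²) = √850984 ≈ 922.49, ∠ = arctan(30/922) ≈ 1.86°
pole (s+2): 2 + j30 → |·| = √(2²+30²) = √904 ≈ 30.067, ∠ = arctan(30/2) ≈ 86.19°
pole (s+8): 8 + j30 → |·| = √(8²+30²) = √964 ≈ 31.048, ∠ = arctan(30/8) ≈ 75.07°
pole (s+100): 100 + j30 → |·| = √(100²+30²) = √10900 ≈ 104.4, ∠ = arctan(30/100) ≈ 16.70°
∠T = 86.15° − 177.96° = -91.81°

-91.8°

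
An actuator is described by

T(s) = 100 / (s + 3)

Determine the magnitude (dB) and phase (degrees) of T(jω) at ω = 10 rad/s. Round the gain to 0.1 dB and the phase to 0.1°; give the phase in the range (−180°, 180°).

19.6 dB, -73.3°

Substitute s = j10:
Numerator: 100 = 100 + j0
Denominator: (j10) + 3 = 3 + j10
|N| = √(100² + 0²) ≈ 100, ∠N ≈ 0.00°
|D| = √(3² + 10²) ≈ 10.44, ∠D ≈ 73.30°
|T| = 100 / 10.44 ≈ 9.5785
Gain = 20 log₁₀(9.5785) ≈ 19.63 dB
∠T = 0.00° − 73.30° = -73.30°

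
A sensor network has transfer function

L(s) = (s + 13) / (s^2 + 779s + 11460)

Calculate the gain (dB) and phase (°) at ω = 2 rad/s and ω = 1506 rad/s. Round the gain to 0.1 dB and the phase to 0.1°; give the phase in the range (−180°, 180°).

ω = 2: -58.9 dB, 1.0°; ω = 1506: -64.6 dB, -63.0°

Substitute s = j2:
Numerator: (j2) + 13 = 13 + j2
Denominator: (j2)^2 + 779(j2) + 11460 = 11456 + j1558
|N| = √(13² + 2²) ≈ 13.153, ∠N ≈ 8.75°
|D| = √(11456² + 1558²) ≈ 11561, ∠D ≈ 7.74°
|L| = 13.153 / 11561 ≈ 0.0011377
Gain = 20 log₁₀(0.0011377) ≈ -58.88 dB
∠L = 8.75° − 7.74° = 1.01°

Substitute s = j1506:
Numerator: (j1506) + 13 = 13 + j1506
Denominator: (j1506)^2 + 779(j1506) + 11460 = -2256576 + j1173174
|N| = √(13² + 1506²) ≈ 1506.1, ∠N ≈ 89.51°
|D| = √(2256576² + 1173174²) ≈ 2.5433e+06, ∠D ≈ 152.53°
|L| = 1506.1 / 2.5433e+06 ≈ 0.00059218
Gain = 20 log₁₀(0.00059218) ≈ -64.55 dB
∠L = 89.51° − 152.53° = -63.02°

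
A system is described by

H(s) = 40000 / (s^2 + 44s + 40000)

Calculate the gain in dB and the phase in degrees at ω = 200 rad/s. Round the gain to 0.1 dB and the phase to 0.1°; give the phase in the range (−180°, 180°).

At s = jω = j200:
quadratic: (j200)² + 44·j200 + 40000 = 0 + j8800 → |·| ≈ 8800, ∠ ≈ 90.00°
|H| = 40000 / 8800 ≈ 4.5455
Gain = 20 log₁₀(4.5455) ≈ 13.15 dB
∠H = 0.00° − 90.00° = -90.00°

13.2 dB, -90.0°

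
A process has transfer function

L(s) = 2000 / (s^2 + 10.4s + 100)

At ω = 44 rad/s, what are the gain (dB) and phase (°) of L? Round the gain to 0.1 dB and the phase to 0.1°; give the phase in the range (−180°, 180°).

0.5 dB, -166.0°

At s = jω = j44:
quadratic: (j44)² + 10.4·j44 + 100 = -1836 + j457.6 → |·| ≈ 1892.2, ∠ ≈ 166.00°
|L| = 2000 / 1892.2 ≈ 1.057
Gain = 20 log₁₀(1.057) ≈ 0.48 dB
∠L = 0.00° − 166.00° = -166.00°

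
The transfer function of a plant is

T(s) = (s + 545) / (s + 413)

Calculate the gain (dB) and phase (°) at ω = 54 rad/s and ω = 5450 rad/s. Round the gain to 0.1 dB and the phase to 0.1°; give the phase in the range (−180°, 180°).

ω = 54: 2.4 dB, -1.8°; ω = 5450: 0.0 dB, -1.4°

Substitute s = j54:
Numerator: (j54) + 545 = 545 + j54
Denominator: (j54) + 413 = 413 + j54
|N| = √(545² + 54²) ≈ 547.67, ∠N ≈ 5.66°
|D| = √(413² + 54²) ≈ 416.52, ∠D ≈ 7.45°
|T| = 547.67 / 416.52 ≈ 1.3149
Gain = 20 log₁₀(1.3149) ≈ 2.38 dB
∠T = 5.66° − 7.45° = -1.79°

Substitute s = j5450:
Numerator: (j5450) + 545 = 545 + j5450
Denominator: (j5450) + 413 = 413 + j5450
|N| = √(545² + 5450²) ≈ 5477.2, ∠N ≈ 84.29°
|D| = √(413² + 5450²) ≈ 5465.6, ∠D ≈ 85.67°
|T| = 5477.2 / 5465.6 ≈ 1.0021
Gain = 20 log₁₀(1.0021) ≈ 0.02 dB
∠T = 84.29° − 85.67° = -1.38°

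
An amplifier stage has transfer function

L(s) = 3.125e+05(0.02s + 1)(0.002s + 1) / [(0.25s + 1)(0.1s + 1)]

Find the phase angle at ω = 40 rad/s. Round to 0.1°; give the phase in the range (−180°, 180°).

At ω = 40 rad/s:
zero (1 + j40·0.02) = 1 + j0.8 → |·| ≈ 1.2806, ∠ ≈ 38.66°
zero (1 + j40·0.002) = 1 + j0.08 → |·| ≈ 1.0032, ∠ ≈ 4.57°
pole (1 + j40·0.25) = 1 + j10 → |·| ≈ 10.05, ∠ ≈ 84.29°
pole (1 + j40·0.1) = 1 + j4 → |·| ≈ 4.1231, ∠ ≈ 75.96°
∠L = (38.66° + 4.57°) − (84.29° + 75.96°) = -117.02°

-117.0°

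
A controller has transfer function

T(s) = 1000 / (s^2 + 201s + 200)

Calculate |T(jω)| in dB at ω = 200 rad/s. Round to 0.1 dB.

-35.1 dB

Substitute s = j200:
Numerator: 1000 = 1000 + j0
Denominator: (j200)^2 + 201(j200) + 200 = -39800 + j40200
|N| = √(1000² + 0²) ≈ 1000, ∠N ≈ 0.00°
|D| = √(39800² + 40200²) ≈ 56569, ∠D ≈ 134.71°
|T| = 1000 / 56569 ≈ 0.017678
Gain = 20 log₁₀(0.017678) ≈ -35.05 dB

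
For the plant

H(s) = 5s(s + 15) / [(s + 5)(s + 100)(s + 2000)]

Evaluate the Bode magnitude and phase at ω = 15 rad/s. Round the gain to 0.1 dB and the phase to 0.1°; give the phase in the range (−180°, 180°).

-66.1 dB, 54.5°

At s = jω = j15:
zero (s+15): 15 + j15 → |·| = √(15²+15²) = √450 ≈ 21.213, ∠ = arctan(15/15) ≈ 45.00°
zero at origin: s = j15 → |·| = 15, ∠ = 90.00°
pole (s+5): 5 + j15 → |·| = √(5²+15²) = √250 ≈ 15.811, ∠ = arctan(15/5) ≈ 71.57°
pole (s+100): 100 + j15 → |·| = √(100²+15²) = √10225 ≈ 101.12, ∠ = arctan(15/100) ≈ 8.53°
pole (s+2000): 2000 + j15 → |·| = √(2000²+15²) = √4000225 ≈ 2000.1, ∠ = arctan(15/2000) ≈ 0.43°
|H| = 5 · 318.19 / 3.1978e+06 ≈ 0.00049751
Gain = 20 log₁₀(0.00049751) ≈ -66.06 dB
∠H = 135.00° − 80.53° = 54.47°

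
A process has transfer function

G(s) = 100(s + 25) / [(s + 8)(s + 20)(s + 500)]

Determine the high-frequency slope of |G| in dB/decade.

-40 dB/decade

Each pole contributes −20 dB/decade at high frequency; each zero contributes +20 dB/decade.
Net: 1 zero(s) − 3 pole(s) → -40 dB/decade.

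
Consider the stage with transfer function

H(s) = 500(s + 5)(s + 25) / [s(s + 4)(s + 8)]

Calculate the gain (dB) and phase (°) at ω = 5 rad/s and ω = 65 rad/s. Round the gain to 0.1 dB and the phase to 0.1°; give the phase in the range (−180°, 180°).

ω = 5: 49.5 dB, -117.0°; ω = 65: 18.3 dB, -104.9°

At s = jω = j5:
zero (s+5): 5 + j5 → |·| = √(5²+5²) = √50 ≈ 7.0711, ∠ = arctan(5/5) ≈ 45.00°
zero (s+25): 25 + j5 → |·| = √(25²+5²) = √650 ≈ 25.495, ∠ = arctan(5/25) ≈ 11.31°
pole (s+4): 4 + j5 → |·| = √(4²+5²) = √41 ≈ 6.4031, ∠ = arctan(5/4) ≈ 51.34°
pole (s+8): 8 + j5 → |·| = √(8²+5²) = √89 ≈ 9.434, ∠ = arctan(5/8) ≈ 32.01°
pole at origin: |s| = 5, ∠ = 90.00° (in denominator)
|H| = 500 · 180.28 / 302.03 ≈ 298.45
Gain = 20 log₁₀(298.45) ≈ 49.50 dB
∠H = 56.31° − 173.35° = -117.04°

At s = jω = j65:
zero (s+5): 5 + j65 → |·| = √(5²+65²) = √4250 ≈ 65.192, ∠ = arctan(65/5) ≈ 85.60°
zero (s+25): 25 + j65 → |·| = √(25²+65²) = √4850 ≈ 69.642, ∠ = arctan(65/25) ≈ 68.96°
pole (s+4): 4 + j65 → |·| = √(4²+65²) = √4241 ≈ 65.123, ∠ = arctan(65/4) ≈ 86.48°
pole (s+8): 8 + j65 → |·| = √(8²+65²) = √4289 ≈ 65.49, ∠ = arctan(65/8) ≈ 82.98°
pole at origin: |s| = 65, ∠ = 90.00° (in denominator)
|H| = 500 · 4540.1 / 2.7722e+05 ≈ 8.1886
Gain = 20 log₁₀(8.1886) ≈ 18.26 dB
∠H = 154.56° − 259.46° = -104.90°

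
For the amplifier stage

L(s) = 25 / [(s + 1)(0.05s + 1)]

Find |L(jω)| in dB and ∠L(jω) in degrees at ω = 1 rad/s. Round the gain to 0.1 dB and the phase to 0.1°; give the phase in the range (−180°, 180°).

24.9 dB, -47.9°

At ω = 1 rad/s:
pole (1 + j1·1) = 1 + j1 → |·| ≈ 1.4142, ∠ ≈ 45.00°
pole (1 + j1·0.05) = 1 + j0.05 → |·| ≈ 1.0012, ∠ ≈ 2.86°
|L| = 25 · 1 / (1.4142 · 1.0012) ≈ 17.657
Gain = 20 log₁₀(17.657) ≈ 24.94 dB
∠L = (0°) − (45.00° + 2.86°) = -47.86°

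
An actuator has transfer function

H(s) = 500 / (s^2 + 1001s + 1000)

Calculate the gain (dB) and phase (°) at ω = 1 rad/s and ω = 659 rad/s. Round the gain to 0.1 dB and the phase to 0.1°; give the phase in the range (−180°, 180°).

Substitute s = j1:
Numerator: 500 = 500 + j0
Denominator: (j1)^2 + 1001(j1) + 1000 = 999 + j1001
|N| = √(500² + 0²) ≈ 500, ∠N ≈ 0.00°
|D| = √(999² + 1001²) ≈ 1414.2, ∠D ≈ 45.06°
|H| = 500 / 1414.2 ≈ 0.35356
Gain = 20 log₁₀(0.35356) ≈ -9.03 dB
∠H = 0.00° − 45.06° = -45.06°

Substitute s = j659:
Numerator: 500 = 500 + j0
Denominator: (j659)^2 + 1001(j659) + 1000 = -433281 + j659659
|N| = √(500² + 0²) ≈ 500, ∠N ≈ 0.00°
|D| = √(433281² + 659659²) ≈ 7.8923e+05, ∠D ≈ 123.30°
|H| = 500 / 7.8923e+05 ≈ 0.00063353
Gain = 20 log₁₀(0.00063353) ≈ -63.96 dB
∠H = 0.00° − 123.30° = -123.30°

ω = 1: -9.0 dB, -45.1°; ω = 659: -64.0 dB, -123.3°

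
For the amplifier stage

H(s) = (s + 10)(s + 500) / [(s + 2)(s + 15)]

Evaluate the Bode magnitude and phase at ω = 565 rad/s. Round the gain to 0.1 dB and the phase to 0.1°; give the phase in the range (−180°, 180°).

2.5 dB, -40.8°

At s = jω = j565:
zero (s+10): 10 + j565 → |·| = √(10²+565²) = √319325 ≈ 565.09, ∠ = arctan(565/10) ≈ 88.99°
zero (s+500): 500 + j565 → |·| = √(500²+565²) = √569225 ≈ 754.47, ∠ = arctan(565/500) ≈ 48.49°
pole (s+2): 2 + j565 → |·| = √(2²+565²) = √319229 ≈ 565, ∠ = arctan(565/2) ≈ 89.80°
pole (s+15): 15 + j565 → |·| = √(15²+565²) = √319450 ≈ 565.2, ∠ = arctan(565/15) ≈ 88.48°
|H| = 1 · 4.2634e+05 / 3.1934e+05 ≈ 1.3351
Gain = 20 log₁₀(1.3351) ≈ 2.51 dB
∠H = 137.48° − 178.28° = -40.80°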